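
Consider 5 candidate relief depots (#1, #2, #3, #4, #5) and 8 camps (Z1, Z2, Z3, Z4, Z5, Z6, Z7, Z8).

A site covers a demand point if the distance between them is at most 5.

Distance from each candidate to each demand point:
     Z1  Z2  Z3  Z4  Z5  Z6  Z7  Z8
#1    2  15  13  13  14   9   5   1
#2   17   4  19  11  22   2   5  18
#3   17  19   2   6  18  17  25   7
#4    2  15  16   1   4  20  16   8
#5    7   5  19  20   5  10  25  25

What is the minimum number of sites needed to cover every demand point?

4

Coverage sets (demand points within 5 of each site):
  #1: {Z1, Z7, Z8}
  #2: {Z2, Z6, Z7}
  #3: {Z3}
  #4: {Z1, Z4, Z5}
  #5: {Z2, Z5}
No 3 sites suffice: every size-3 union leaves at least one demand point uncovered.
But {#1, #2, #3, #4} covers everything, so the minimum is 4.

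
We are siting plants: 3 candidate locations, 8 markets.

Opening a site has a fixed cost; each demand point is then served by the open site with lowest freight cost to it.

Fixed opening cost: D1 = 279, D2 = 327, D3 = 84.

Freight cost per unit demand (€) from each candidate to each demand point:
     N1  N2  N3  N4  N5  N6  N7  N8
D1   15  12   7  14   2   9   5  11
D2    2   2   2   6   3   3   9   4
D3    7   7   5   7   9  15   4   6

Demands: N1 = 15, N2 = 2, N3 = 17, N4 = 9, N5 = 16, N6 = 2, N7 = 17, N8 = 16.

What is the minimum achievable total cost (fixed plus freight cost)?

Open {D3}: assign each demand point to its cheapest open site.
  N1→D3 15×7=105, N2→D3 2×7=14, N3→D3 17×5=85, N4→D3 9×7=63, N5→D3 16×9=144, N6→D3 2×15=30, N7→D3 17×4=68, N8→D3 16×6=96
  freight cost 605, fixed 84 → total 689.
Compare {D2, D3}: freight cost 308 + fixed 411 = 719.
Compare {D2}: freight cost 393 + fixed 327 = 720.
Compare {D1, D3}: freight cost 481 + fixed 363 = 844.
All other subsets cost ≥ 719. Minimum total cost: 689.

689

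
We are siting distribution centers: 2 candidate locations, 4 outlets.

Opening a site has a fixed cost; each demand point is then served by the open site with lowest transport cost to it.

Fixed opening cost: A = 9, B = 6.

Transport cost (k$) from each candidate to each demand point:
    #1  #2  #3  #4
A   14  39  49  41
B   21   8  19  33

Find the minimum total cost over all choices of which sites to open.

87

Open {B}: assign each demand point to its cheapest open site.
  #1→B 21, #2→B 8, #3→B 19, #4→B 33
  transport cost 81, fixed 6 → total 87.
Compare {A, B}: transport cost 74 + fixed 15 = 89.
Compare {A}: transport cost 143 + fixed 9 = 152.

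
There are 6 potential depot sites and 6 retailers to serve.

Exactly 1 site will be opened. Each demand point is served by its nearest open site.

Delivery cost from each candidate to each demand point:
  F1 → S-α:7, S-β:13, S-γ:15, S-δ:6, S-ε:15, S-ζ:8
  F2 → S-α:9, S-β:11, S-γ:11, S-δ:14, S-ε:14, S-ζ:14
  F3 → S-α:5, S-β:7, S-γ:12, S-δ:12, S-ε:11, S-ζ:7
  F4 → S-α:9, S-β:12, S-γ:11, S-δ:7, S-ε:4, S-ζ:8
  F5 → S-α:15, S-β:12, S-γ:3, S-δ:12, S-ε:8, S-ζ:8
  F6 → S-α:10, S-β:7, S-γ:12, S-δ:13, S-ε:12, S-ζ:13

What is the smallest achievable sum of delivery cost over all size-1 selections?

51

Open {F4}.
  S-α→F4 9, S-β→F4 12, S-γ→F4 11, S-δ→F4 7, S-ε→F4 4, S-ζ→F4 8  ⇒ total 51.
Compare {F3}: total 54.
Compare {F5}: total 58.
No size-1 selection does better; minimum is 51.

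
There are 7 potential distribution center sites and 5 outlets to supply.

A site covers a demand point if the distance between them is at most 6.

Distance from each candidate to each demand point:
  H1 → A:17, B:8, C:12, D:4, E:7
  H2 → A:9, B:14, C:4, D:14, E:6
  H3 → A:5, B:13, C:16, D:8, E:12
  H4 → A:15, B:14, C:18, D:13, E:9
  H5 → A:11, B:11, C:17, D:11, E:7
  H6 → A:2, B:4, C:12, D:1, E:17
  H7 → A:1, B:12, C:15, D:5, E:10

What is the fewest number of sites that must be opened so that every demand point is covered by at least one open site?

Coverage sets (demand points within 6 of each site):
  H1: {D}
  H2: {C, E}
  H3: {A}
  H4: {}
  H5: {}
  H6: {A, B, D}
  H7: {A, D}
No single site covers all 5 demand points.
But {H2, H6} covers everything, so the minimum is 2.

2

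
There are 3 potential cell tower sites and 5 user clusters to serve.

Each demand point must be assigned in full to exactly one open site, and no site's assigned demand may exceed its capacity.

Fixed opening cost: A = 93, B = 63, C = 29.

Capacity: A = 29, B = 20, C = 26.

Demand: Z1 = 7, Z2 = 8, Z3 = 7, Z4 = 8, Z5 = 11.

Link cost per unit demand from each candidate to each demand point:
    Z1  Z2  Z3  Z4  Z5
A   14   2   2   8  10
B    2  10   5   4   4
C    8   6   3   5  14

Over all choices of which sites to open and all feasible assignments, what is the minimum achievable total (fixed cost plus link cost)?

259

Open {B, C}; cheapest assignment that respects the capacities:
  B (cap 20, load 18): Z1, Z5 — cost 7×2 + 11×4 = 58
  C (cap 26, load 23): Z2, Z3, Z4 — cost 8×6 + 7×3 + 8×5 = 109
  Shipping 167, fixed 92 → total 259.
  Any other capacity-feasible assignment to {B, C} ships for at least 167.
Compare {A, B}: its best feasible assignment gives total 308.
Compare {A, B, C}: its best feasible assignment gives total 313.
Every other set of open sites that can feasibly serve all demand totals ≥ 308 even under its best assignment. Minimum: 259.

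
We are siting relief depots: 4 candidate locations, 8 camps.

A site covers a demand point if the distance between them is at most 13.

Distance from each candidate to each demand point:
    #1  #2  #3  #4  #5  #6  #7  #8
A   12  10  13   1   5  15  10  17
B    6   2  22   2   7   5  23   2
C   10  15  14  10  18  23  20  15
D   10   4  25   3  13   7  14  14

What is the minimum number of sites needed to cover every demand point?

Coverage sets (demand points within 13 of each site):
  A: {#1, #2, #3, #4, #5, #7}
  B: {#1, #2, #4, #5, #6, #8}
  C: {#1, #4}
  D: {#1, #2, #4, #5, #6}
No single site covers all 8 demand points.
But {A, B} covers everything, so the minimum is 2.

2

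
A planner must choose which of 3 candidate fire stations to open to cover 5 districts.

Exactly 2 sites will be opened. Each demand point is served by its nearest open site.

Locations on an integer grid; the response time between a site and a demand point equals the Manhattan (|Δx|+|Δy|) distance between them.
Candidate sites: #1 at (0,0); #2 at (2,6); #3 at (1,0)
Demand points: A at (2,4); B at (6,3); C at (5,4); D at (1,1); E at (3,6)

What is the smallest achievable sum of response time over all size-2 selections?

16

Open {#2, #3}.
  A→#2 2, B→#2 7, C→#2 5, D→#3 1, E→#2 1  ⇒ total 16.
Compare {#1, #2}: total 17.
Compare {#1, #3}: total 30.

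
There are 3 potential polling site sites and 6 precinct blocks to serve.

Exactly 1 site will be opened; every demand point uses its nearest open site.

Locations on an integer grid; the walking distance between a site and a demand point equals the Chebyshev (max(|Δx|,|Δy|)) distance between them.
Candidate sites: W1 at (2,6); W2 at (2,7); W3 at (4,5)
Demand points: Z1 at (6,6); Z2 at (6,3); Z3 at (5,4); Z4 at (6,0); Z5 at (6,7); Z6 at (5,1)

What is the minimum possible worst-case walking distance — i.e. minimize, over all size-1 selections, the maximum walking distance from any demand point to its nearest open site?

5

Open {W3}.
  Farthest demand point is Z4 at walking distance 5 (to W3); all others are ≤ 5.
With {W1} the worst case is 6.
With {W2} the worst case is 7.
No size-1 selection achieves below 5.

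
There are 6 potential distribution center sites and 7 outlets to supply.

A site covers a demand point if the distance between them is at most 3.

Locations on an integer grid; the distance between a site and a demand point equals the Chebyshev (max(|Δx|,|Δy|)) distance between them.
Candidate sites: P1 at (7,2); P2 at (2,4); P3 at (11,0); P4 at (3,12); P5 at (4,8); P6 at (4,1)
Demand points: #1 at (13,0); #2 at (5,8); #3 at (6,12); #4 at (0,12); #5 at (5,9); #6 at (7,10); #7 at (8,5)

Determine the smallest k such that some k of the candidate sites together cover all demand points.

4

Coverage sets (demand points within 3 of each site):
  P1: {#7}
  P2: {}
  P3: {#1}
  P4: {#3, #4, #5}
  P5: {#2, #5, #6}
  P6: {}
No 3 sites suffice: every size-3 union leaves at least one demand point uncovered.
But {P1, P3, P4, P5} covers everything, so the minimum is 4.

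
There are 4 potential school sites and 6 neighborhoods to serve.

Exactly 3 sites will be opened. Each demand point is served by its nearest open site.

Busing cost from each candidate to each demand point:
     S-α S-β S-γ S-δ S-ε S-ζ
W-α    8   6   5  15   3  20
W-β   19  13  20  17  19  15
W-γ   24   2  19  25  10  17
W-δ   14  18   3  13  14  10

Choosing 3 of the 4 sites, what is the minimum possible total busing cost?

Open {W-α, W-γ, W-δ}.
  S-α→W-α 8, S-β→W-γ 2, S-γ→W-δ 3, S-δ→W-δ 13, S-ε→W-α 3, S-ζ→W-δ 10  ⇒ total 39.
Compare {W-α, W-β, W-δ}: total 43.
Compare {W-α, W-β, W-γ}: total 48.
No size-3 selection does better; minimum is 39.

39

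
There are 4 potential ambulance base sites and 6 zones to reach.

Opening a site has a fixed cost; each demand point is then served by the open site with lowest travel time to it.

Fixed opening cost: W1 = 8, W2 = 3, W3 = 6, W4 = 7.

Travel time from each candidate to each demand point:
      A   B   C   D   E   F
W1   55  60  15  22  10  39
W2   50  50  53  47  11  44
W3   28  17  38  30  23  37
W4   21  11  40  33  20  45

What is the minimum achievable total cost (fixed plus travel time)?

133

Open {W1, W4}: assign each demand point to its cheapest open site.
  A→W4 21, B→W4 11, C→W1 15, D→W1 22, E→W1 10, F→W1 39
  travel time 118, fixed 15 → total 133.
Compare {W1, W2, W4}: travel time 118 + fixed 18 = 136.
Compare {W1, W3, W4}: travel time 116 + fixed 21 = 137.
Compare {W1, W2, W3, W4}: travel time 116 + fixed 24 = 140.
All other subsets cost ≥ 136. Minimum total cost: 133.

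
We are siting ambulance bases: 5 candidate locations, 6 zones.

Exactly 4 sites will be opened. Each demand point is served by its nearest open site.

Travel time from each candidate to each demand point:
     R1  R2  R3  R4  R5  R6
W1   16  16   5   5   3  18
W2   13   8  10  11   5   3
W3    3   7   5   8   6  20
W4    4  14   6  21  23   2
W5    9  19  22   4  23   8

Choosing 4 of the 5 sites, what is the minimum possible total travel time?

Open {W1, W3, W4, W5}.
  R1→W3 3, R2→W3 7, R3→W1 5, R4→W5 4, R5→W1 3, R6→W4 2  ⇒ total 24.
Compare {W1, W2, W3, W4}: total 25.
Compare {W1, W2, W3, W5}: total 25.
No size-4 selection does better; minimum is 24.

24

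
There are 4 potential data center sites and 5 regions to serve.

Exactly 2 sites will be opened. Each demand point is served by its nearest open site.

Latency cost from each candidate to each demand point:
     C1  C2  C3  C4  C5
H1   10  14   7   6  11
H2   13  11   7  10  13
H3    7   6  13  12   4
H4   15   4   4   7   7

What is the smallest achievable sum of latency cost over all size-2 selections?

Open {H3, H4}.
  C1→H3 7, C2→H4 4, C3→H4 4, C4→H4 7, C5→H3 4  ⇒ total 26.
Compare {H1, H3}: total 30.
Compare {H1, H4}: total 31.
No size-2 selection does better; minimum is 26.

26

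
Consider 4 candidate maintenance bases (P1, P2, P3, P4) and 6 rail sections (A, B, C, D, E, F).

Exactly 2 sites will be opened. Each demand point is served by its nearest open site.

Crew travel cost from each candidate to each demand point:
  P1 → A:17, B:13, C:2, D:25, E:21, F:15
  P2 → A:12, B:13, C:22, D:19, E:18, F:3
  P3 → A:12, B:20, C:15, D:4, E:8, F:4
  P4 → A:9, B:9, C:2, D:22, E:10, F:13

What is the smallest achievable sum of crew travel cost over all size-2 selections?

36

Open {P3, P4}.
  A→P4 9, B→P4 9, C→P4 2, D→P3 4, E→P3 8, F→P3 4  ⇒ total 36.
Compare {P1, P3}: total 43.
Compare {P2, P4}: total 52.
No size-2 selection does better; minimum is 36.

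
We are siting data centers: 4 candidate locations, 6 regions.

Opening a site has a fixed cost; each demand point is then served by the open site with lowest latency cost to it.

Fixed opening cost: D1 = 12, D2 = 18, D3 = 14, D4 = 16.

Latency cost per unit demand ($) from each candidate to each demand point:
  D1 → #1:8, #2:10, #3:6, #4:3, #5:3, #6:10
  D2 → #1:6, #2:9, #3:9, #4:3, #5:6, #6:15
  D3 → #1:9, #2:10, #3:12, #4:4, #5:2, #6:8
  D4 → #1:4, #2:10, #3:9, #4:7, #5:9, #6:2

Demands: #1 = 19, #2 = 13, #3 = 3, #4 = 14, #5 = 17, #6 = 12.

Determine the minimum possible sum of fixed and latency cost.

Open {D1, D3, D4}: assign each demand point to its cheapest open site.
  #1→D4 19×4=76, #2→D1 13×10=130, #3→D1 3×6=18, #4→D1 14×3=42, #5→D3 17×2=34, #6→D4 12×2=24
  latency cost 324, fixed 42 → total 366.
Compare {D2, D3, D4}: latency cost 320 + fixed 48 = 368.
Compare {D1, D4}: latency cost 341 + fixed 28 = 369.
Compare {D1, D2, D3, D4}: latency cost 311 + fixed 60 = 371.
All other subsets cost ≥ 368. Minimum total cost: 366.

366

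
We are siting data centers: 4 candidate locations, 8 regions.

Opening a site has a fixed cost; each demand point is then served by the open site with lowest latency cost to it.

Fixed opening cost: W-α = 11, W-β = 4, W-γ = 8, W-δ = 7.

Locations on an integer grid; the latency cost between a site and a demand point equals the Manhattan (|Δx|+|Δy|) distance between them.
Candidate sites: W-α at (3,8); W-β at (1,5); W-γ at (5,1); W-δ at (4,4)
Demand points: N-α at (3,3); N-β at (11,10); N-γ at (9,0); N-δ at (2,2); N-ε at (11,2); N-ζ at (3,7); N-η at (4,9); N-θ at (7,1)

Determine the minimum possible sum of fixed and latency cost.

54

Open {W-α, W-γ}: assign each demand point to its cheapest open site.
  N-α→W-γ 4, N-β→W-α 10, N-γ→W-γ 5, N-δ→W-γ 4, N-ε→W-γ 7, N-ζ→W-α 1, N-η→W-α 2, N-θ→W-γ 2
  latency cost 35, fixed 19 → total 54.
Compare {W-γ, W-δ}: latency cost 42 + fixed 15 = 57.
Compare {W-α, W-β, W-γ}: latency cost 35 + fixed 23 = 58.
Compare {W-δ}: latency cost 52 + fixed 7 = 59.
All other subsets cost ≥ 57. Minimum total cost: 54.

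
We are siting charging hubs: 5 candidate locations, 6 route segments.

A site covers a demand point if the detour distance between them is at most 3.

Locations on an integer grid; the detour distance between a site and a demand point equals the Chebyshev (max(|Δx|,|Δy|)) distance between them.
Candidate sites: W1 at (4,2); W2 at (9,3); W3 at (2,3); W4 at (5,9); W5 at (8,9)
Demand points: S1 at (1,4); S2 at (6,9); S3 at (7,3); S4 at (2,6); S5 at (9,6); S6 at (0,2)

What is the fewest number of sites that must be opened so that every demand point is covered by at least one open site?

Coverage sets (demand points within 3 of each site):
  W1: {S1, S3}
  W2: {S3, S5}
  W3: {S1, S4, S6}
  W4: {S2, S4}
  W5: {S2, S5}
No 2 sites suffice: every size-2 union leaves at least one demand point uncovered.
But {W1, W3, W5} covers everything, so the minimum is 3.

3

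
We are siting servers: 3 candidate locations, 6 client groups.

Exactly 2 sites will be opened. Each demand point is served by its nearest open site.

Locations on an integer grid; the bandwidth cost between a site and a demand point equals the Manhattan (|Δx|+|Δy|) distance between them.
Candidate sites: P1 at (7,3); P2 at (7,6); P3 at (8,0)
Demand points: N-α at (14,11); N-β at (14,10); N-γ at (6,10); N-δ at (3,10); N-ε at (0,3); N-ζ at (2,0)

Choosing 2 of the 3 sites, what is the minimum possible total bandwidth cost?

Open {P1, P2}.
  N-α→P2 12, N-β→P2 11, N-γ→P2 5, N-δ→P2 8, N-ε→P1 7, N-ζ→P1 8  ⇒ total 51.
Compare {P2, P3}: total 52.
Compare {P1, P3}: total 61.

51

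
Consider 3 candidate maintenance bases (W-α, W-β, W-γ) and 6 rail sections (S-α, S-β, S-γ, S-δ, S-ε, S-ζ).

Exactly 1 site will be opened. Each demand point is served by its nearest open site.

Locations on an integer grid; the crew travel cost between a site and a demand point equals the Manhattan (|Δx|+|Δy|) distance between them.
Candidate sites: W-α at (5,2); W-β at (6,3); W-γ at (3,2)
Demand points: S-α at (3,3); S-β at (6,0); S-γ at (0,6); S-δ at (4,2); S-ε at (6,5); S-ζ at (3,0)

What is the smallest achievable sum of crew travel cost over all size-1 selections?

Open {W-γ}.
  S-α→W-γ 1, S-β→W-γ 5, S-γ→W-γ 7, S-δ→W-γ 1, S-ε→W-γ 6, S-ζ→W-γ 2  ⇒ total 22.
Compare {W-α}: total 24.
Compare {W-β}: total 26.

22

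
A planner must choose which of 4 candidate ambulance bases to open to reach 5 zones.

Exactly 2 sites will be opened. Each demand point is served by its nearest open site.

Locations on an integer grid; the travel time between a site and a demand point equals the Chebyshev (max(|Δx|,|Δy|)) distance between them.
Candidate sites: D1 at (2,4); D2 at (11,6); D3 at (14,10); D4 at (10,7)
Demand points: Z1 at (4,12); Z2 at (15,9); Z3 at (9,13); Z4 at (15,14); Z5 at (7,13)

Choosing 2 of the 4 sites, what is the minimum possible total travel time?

22

Open {D3, D4}.
  Z1→D4 6, Z2→D3 1, Z3→D3 5, Z4→D3 4, Z5→D4 6  ⇒ total 22.
Compare {D2, D3}: total 24.
Compare {D1, D3}: total 25.
No size-2 selection does better; minimum is 22.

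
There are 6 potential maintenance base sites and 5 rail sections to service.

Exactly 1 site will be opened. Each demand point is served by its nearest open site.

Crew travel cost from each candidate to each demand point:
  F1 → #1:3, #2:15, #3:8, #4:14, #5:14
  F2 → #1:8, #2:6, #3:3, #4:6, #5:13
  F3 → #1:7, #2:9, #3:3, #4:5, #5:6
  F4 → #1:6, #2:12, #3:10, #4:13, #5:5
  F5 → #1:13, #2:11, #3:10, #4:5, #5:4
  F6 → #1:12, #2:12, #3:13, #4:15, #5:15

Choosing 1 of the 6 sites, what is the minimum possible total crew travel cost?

Open {F3}.
  #1→F3 7, #2→F3 9, #3→F3 3, #4→F3 5, #5→F3 6  ⇒ total 30.
Compare {F2}: total 36.
Compare {F5}: total 43.
No size-1 selection does better; minimum is 30.

30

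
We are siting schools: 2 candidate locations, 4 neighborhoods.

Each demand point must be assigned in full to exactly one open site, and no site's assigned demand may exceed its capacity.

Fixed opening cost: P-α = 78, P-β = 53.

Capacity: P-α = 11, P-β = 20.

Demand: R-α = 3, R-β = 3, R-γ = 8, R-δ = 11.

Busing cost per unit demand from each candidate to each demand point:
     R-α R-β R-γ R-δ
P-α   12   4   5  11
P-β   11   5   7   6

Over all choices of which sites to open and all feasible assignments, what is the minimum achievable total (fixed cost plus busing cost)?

282

Open {P-α, P-β}; cheapest assignment that respects the capacities:
  P-α (cap 11, load 11): R-β, R-γ — cost 3×4 + 8×5 = 52
  P-β (cap 20, load 14): R-α, R-δ — cost 3×11 + 11×6 = 99
  Shipping 151, fixed 131 → total 282.
  Any other capacity-feasible assignment to {P-α, P-β} ships for at least 151.
Total demand is 25 and no other set of sites has combined capacity ≥ 25, so {P-α, P-β} is the only feasible choice of open sites. Minimum: 282.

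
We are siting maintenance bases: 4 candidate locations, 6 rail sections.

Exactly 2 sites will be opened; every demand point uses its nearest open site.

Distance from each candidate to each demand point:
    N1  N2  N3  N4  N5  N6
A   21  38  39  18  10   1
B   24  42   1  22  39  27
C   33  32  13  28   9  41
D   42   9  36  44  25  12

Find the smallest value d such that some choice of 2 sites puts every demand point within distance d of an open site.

25

Open {B, D}.
  Farthest demand point is N5 at distance 25 (to D); all others are ≤ 25.
With {A, C} the worst case is 32.
With {B, C} the worst case is 32.
No size-2 selection achieves below 25.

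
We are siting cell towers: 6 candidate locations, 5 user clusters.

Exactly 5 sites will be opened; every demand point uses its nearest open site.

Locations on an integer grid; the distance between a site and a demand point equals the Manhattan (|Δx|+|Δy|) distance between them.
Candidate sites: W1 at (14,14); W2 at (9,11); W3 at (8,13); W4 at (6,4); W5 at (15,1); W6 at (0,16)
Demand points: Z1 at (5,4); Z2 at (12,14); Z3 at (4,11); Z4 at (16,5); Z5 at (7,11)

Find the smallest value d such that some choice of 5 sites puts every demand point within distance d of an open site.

5

Open {W1, W2, W3, W4, W5}.
  Farthest demand point is Z3 at distance 5 (to W2); all others are ≤ 5.
With {W1, W2, W4, W5, W6} the worst case is 5.
With {W2, W3, W4, W5, W6} the worst case is 5.
No size-5 selection achieves below 5.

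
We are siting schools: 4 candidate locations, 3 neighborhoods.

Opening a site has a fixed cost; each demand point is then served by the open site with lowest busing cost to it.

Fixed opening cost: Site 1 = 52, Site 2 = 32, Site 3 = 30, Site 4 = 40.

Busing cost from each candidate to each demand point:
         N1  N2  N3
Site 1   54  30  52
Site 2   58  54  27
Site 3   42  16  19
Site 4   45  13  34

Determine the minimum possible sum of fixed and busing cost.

107

Open {Site 3}: assign each demand point to its cheapest open site.
  N1→Site 3 42, N2→Site 3 16, N3→Site 3 19
  busing cost 77, fixed 30 → total 107.
Compare {Site 4}: busing cost 92 + fixed 40 = 132.
Compare {Site 2, Site 3}: busing cost 77 + fixed 62 = 139.
Compare {Site 3, Site 4}: busing cost 74 + fixed 70 = 144.
All other subsets cost ≥ 132. Minimum total cost: 107.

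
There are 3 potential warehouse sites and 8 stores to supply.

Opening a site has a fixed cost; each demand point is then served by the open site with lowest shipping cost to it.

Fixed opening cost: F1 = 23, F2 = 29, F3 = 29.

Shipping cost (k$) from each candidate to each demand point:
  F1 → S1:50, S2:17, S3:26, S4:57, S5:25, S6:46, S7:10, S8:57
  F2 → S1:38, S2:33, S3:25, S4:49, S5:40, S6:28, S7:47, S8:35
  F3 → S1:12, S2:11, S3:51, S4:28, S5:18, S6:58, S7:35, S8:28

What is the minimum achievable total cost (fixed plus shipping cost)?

Open {F1, F3}: assign each demand point to its cheapest open site.
  S1→F3 12, S2→F3 11, S3→F1 26, S4→F3 28, S5→F3 18, S6→F1 46, S7→F1 10, S8→F3 28
  shipping cost 179, fixed 52 → total 231.
Compare {F1, F2, F3}: shipping cost 160 + fixed 81 = 241.
Compare {F2, F3}: shipping cost 185 + fixed 58 = 243.
Compare {F3}: shipping cost 241 + fixed 29 = 270.
All other subsets cost ≥ 241. Minimum total cost: 231.

231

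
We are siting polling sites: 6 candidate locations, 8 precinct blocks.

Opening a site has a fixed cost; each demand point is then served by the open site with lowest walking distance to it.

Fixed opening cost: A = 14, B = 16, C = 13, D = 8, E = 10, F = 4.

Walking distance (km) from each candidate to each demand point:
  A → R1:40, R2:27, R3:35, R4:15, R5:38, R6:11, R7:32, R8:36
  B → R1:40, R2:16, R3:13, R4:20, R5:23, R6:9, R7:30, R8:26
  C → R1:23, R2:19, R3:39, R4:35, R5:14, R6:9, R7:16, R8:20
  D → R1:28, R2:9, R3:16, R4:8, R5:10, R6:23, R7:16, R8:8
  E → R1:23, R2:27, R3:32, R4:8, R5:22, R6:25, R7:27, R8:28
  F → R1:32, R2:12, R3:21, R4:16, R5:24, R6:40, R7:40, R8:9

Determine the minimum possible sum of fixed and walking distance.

120

Open {C, D}: assign each demand point to its cheapest open site.
  R1→C 23, R2→D 9, R3→D 16, R4→D 8, R5→D 10, R6→C 9, R7→C 16, R8→D 8
  walking distance 99, fixed 21 → total 120.
Compare {C, D, F}: walking distance 99 + fixed 25 = 124.
Compare {B, D}: walking distance 101 + fixed 24 = 125.
Compare {D}: walking distance 118 + fixed 8 = 126.
All other subsets cost ≥ 124. Minimum total cost: 120.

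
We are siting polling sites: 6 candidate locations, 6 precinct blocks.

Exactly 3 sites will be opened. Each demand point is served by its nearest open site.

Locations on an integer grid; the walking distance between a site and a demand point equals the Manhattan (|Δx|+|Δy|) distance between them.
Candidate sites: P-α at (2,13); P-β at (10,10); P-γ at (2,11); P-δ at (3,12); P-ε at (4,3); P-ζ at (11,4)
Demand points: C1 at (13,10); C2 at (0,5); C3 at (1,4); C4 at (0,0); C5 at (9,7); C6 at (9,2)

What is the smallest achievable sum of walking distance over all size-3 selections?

Open {P-β, P-ε, P-ζ}.
  C1→P-β 3, C2→P-ε 6, C3→P-ε 4, C4→P-ε 7, C5→P-β 4, C6→P-ζ 4  ⇒ total 28.
Compare {P-α, P-β, P-ε}: total 30.
Compare {P-β, P-γ, P-ε}: total 30.
No size-3 selection does better; minimum is 28.

28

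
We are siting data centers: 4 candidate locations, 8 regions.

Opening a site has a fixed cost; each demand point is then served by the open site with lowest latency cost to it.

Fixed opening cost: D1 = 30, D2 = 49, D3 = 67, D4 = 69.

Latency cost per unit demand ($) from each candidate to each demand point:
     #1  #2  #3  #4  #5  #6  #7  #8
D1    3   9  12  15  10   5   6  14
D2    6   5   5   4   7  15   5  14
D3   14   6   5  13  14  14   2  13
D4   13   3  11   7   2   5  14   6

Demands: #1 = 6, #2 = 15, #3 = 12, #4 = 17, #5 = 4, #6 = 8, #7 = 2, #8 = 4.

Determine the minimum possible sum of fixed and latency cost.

409

Open {D2, D4}: assign each demand point to its cheapest open site.
  #1→D2 6×6=36, #2→D4 15×3=45, #3→D2 12×5=60, #4→D2 17×4=68, #5→D4 4×2=8, #6→D4 8×5=40, #7→D2 2×5=10, #8→D4 4×6=24
  latency cost 291, fixed 118 → total 409.
Compare {D1, D2, D4}: latency cost 273 + fixed 148 = 421.
Compare {D1, D2}: latency cost 355 + fixed 79 = 434.
Compare {D2, D3, D4}: latency cost 285 + fixed 185 = 470.
All other subsets cost ≥ 421. Minimum total cost: 409.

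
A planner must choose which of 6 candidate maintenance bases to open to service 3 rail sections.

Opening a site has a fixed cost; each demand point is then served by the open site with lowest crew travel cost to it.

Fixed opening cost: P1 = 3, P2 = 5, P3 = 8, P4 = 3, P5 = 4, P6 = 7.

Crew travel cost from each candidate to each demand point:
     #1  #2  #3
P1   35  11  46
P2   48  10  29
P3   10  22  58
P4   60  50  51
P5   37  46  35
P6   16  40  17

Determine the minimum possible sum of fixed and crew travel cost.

54

Open {P1, P6}: assign each demand point to its cheapest open site.
  #1→P6 16, #2→P1 11, #3→P6 17
  crew travel cost 44, fixed 10 → total 54.
Compare {P2, P6}: crew travel cost 43 + fixed 12 = 55.
Compare {P1, P3, P6}: crew travel cost 38 + fixed 18 = 56.
Compare {P1, P4, P6}: crew travel cost 44 + fixed 13 = 57.
All other subsets cost ≥ 55. Minimum total cost: 54.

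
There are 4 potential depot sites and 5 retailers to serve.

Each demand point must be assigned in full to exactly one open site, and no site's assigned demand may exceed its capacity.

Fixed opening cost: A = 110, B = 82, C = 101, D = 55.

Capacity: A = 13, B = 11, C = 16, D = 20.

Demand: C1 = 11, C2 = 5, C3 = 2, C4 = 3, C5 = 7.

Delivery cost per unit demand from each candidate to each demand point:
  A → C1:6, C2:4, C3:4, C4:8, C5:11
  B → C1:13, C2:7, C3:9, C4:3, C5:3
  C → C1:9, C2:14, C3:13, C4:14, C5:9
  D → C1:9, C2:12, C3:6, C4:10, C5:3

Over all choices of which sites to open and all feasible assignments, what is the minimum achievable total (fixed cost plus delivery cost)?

313

Open {B, D}; cheapest assignment that respects the capacities:
  B (cap 11, load 8): C2, C4 — cost 5×7 + 3×3 = 44
  D (cap 20, load 20): C1, C3, C5 — cost 11×9 + 2×6 + 7×3 = 132
  Shipping 176, fixed 137 → total 313.
  Any other capacity-feasible assignment to {B, D} ships for at least 176.
Compare {A, D}: its best feasible assignment gives total 337.
Compare {C, D}: its best feasible assignment gives total 378.
Every other set of open sites that can feasibly serve all demand totals ≥ 337 even under its best assignment. Minimum: 313.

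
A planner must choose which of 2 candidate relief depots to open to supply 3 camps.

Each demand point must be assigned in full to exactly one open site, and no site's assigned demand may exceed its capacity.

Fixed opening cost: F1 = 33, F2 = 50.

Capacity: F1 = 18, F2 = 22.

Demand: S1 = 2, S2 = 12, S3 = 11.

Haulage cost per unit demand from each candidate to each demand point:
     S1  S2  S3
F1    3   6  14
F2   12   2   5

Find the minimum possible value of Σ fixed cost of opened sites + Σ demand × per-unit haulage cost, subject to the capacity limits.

216

Open {F1, F2}; cheapest assignment that respects the capacities:
  F1 (cap 18, load 14): S1, S2 — cost 2×3 + 12×6 = 78
  F2 (cap 22, load 11): S3 — cost 11×5 = 55
  Shipping 133, fixed 83 → total 216.
  Any other capacity-feasible assignment to {F1, F2} ships for at least 133.
Total demand is 25 and no other set of sites has combined capacity ≥ 25, so {F1, F2} is the only feasible choice of open sites. Minimum: 216.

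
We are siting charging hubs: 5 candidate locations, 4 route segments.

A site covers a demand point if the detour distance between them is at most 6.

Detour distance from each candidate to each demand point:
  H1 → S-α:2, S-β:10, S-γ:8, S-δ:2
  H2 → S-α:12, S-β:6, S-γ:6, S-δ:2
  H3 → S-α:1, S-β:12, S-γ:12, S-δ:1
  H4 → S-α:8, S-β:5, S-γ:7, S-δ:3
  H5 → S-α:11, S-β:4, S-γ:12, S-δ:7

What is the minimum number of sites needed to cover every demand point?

Coverage sets (demand points within 6 of each site):
  H1: {S-α, S-δ}
  H2: {S-β, S-γ, S-δ}
  H3: {S-α, S-δ}
  H4: {S-β, S-δ}
  H5: {S-β}
No single site covers all 4 demand points.
But {H1, H2} covers everything, so the minimum is 2.

2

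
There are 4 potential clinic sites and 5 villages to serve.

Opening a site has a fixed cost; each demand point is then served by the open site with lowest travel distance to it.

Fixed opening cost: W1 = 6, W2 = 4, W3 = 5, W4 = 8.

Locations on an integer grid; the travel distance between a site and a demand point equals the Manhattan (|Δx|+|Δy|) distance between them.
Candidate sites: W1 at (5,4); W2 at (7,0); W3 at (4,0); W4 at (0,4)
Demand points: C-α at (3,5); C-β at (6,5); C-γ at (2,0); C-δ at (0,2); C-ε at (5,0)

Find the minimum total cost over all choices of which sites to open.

Open {W1, W3}: assign each demand point to its cheapest open site.
  C-α→W1 3, C-β→W1 2, C-γ→W3 2, C-δ→W3 6, C-ε→W3 1
  travel distance 14, fixed 11 → total 25.
Compare {W3}: travel distance 22 + fixed 5 = 27.
Compare {W1}: travel distance 23 + fixed 6 = 29.
Compare {W1, W2}: travel distance 19 + fixed 10 = 29.
All other subsets cost ≥ 27. Minimum total cost: 25.

25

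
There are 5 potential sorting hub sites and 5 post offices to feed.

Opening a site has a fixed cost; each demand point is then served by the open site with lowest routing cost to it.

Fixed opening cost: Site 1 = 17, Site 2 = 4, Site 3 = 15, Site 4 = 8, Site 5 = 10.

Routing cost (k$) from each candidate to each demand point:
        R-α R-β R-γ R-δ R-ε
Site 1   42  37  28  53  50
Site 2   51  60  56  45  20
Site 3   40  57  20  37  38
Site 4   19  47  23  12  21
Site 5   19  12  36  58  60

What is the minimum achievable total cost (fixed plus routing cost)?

105

Open {Site 4, Site 5}: assign each demand point to its cheapest open site.
  R-α→Site 4 19, R-β→Site 5 12, R-γ→Site 4 23, R-δ→Site 4 12, R-ε→Site 4 21
  routing cost 87, fixed 18 → total 105.
Compare {Site 2, Site 4, Site 5}: routing cost 86 + fixed 22 = 108.
Compare {Site 3, Site 4, Site 5}: routing cost 84 + fixed 33 = 117.
Compare {Site 2, Site 3, Site 4, Site 5}: routing cost 83 + fixed 37 = 120.
All other subsets cost ≥ 108. Minimum total cost: 105.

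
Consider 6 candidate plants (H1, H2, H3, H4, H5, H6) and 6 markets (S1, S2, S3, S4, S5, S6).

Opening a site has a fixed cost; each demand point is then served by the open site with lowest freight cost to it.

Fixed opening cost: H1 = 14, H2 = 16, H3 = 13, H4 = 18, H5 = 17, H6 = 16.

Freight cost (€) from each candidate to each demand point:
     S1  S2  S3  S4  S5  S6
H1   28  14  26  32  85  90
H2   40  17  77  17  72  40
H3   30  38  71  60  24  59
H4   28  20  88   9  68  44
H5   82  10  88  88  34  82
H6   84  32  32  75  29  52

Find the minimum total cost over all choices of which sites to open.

190

Open {H1, H3, H4}: assign each demand point to its cheapest open site.
  S1→H1 28, S2→H1 14, S3→H1 26, S4→H4 9, S5→H3 24, S6→H4 44
  freight cost 145, fixed 45 → total 190.
Compare {H1, H2, H3}: freight cost 149 + fixed 43 = 192.
Compare {H4, H6}: freight cost 162 + fixed 34 = 196.
Compare {H1, H4, H6}: freight cost 150 + fixed 48 = 198.
All other subsets cost ≥ 192. Minimum total cost: 190.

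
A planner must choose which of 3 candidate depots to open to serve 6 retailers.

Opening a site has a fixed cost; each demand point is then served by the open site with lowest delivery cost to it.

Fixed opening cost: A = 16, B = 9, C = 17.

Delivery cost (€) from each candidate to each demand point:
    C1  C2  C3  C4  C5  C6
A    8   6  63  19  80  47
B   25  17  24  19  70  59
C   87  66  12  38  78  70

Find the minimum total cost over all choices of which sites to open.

199

Open {A, B}: assign each demand point to its cheapest open site.
  C1→A 8, C2→A 6, C3→B 24, C4→A 19, C5→B 70, C6→A 47
  delivery cost 174, fixed 25 → total 199.
Compare {A, C}: delivery cost 170 + fixed 33 = 203.
Compare {A, B, C}: delivery cost 162 + fixed 42 = 204.
Compare {B}: delivery cost 214 + fixed 9 = 223.
All other subsets cost ≥ 203. Minimum total cost: 199.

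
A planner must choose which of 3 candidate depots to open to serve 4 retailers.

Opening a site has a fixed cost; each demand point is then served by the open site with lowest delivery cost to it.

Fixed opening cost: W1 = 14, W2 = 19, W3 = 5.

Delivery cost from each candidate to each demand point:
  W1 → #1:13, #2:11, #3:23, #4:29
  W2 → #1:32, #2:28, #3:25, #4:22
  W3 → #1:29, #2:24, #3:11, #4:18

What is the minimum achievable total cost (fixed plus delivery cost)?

72

Open {W1, W3}: assign each demand point to its cheapest open site.
  #1→W1 13, #2→W1 11, #3→W3 11, #4→W3 18
  delivery cost 53, fixed 19 → total 72.
Compare {W3}: delivery cost 82 + fixed 5 = 87.
Compare {W1}: delivery cost 76 + fixed 14 = 90.
Compare {W1, W2, W3}: delivery cost 53 + fixed 38 = 91.
All other subsets cost ≥ 87. Minimum total cost: 72.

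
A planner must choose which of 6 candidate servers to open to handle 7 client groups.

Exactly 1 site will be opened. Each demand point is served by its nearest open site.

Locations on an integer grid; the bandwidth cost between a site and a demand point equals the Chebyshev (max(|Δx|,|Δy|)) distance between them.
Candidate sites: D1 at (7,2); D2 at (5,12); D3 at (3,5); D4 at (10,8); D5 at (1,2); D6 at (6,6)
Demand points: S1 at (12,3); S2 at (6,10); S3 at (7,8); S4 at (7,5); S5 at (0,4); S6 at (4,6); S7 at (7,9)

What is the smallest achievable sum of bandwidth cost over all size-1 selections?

Open {D6}.
  S1→D6 6, S2→D6 4, S3→D6 2, S4→D6 1, S5→D6 6, S6→D6 2, S7→D6 3  ⇒ total 24.
Compare {D3}: total 30.
Compare {D4}: total 34.
No size-1 selection does better; minimum is 24.

24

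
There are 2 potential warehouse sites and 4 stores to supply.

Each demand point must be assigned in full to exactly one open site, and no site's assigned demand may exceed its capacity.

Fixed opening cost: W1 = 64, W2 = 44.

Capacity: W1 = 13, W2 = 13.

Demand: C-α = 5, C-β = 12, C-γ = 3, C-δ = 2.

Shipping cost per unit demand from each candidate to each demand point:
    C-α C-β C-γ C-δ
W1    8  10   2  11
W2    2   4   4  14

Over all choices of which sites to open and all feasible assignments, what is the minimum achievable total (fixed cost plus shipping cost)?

Open {W1, W2}; cheapest assignment that respects the capacities:
  W1 (cap 13, load 10): C-α, C-γ, C-δ — cost 5×8 + 3×2 + 2×11 = 68
  W2 (cap 13, load 12): C-β — cost 12×4 = 48
  Shipping 116, fixed 108 → total 224.
  Any other capacity-feasible assignment to {W1, W2} ships for at least 116.
Total demand is 22 and no other set of sites has combined capacity ≥ 22, so {W1, W2} is the only feasible choice of open sites. Minimum: 224.

224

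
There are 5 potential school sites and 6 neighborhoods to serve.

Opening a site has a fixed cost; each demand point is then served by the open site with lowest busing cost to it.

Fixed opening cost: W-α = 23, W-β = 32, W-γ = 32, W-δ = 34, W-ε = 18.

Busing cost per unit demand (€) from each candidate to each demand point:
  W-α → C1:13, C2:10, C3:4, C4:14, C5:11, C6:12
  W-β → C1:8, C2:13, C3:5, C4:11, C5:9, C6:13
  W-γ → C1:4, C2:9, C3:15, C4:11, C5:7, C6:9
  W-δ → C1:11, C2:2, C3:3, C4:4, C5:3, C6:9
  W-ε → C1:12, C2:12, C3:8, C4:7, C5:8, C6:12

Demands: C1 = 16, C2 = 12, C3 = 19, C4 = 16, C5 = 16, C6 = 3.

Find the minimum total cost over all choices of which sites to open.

Open {W-γ, W-δ}: assign each demand point to its cheapest open site.
  C1→W-γ 16×4=64, C2→W-δ 12×2=24, C3→W-δ 19×3=57, C4→W-δ 16×4=64, C5→W-δ 16×3=48, C6→W-γ 3×9=27
  busing cost 284, fixed 66 → total 350.
Compare {W-γ, W-δ, W-ε}: busing cost 284 + fixed 84 = 368.
Compare {W-α, W-γ, W-δ}: busing cost 284 + fixed 89 = 373.
Compare {W-β, W-γ, W-δ}: busing cost 284 + fixed 98 = 382.
All other subsets cost ≥ 368. Minimum total cost: 350.

350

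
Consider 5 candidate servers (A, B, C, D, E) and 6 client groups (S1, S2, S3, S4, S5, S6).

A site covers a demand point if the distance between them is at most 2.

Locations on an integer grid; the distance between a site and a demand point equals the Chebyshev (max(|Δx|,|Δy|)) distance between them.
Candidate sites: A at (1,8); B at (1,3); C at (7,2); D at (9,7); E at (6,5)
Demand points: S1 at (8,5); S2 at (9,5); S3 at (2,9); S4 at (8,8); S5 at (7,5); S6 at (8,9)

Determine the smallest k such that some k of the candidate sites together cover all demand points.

2

Coverage sets (demand points within 2 of each site):
  A: {S3}
  B: {}
  C: {}
  D: {S1, S2, S4, S5, S6}
  E: {S1, S5}
No single site covers all 6 demand points.
But {A, D} covers everything, so the minimum is 2.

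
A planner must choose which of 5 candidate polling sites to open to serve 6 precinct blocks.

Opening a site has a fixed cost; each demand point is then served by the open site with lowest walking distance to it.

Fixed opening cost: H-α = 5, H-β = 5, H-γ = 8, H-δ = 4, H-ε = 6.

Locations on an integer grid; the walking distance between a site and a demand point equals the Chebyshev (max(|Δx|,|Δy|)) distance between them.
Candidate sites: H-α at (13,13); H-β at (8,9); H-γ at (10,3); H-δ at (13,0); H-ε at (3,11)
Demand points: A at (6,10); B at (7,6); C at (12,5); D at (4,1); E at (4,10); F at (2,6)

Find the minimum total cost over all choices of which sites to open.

32

Open {H-β}: assign each demand point to its cheapest open site.
  A→H-β 2, B→H-β 3, C→H-β 4, D→H-β 8, E→H-β 4, F→H-β 6
  walking distance 27, fixed 5 → total 32.
Compare {H-β, H-ε}: walking distance 23 + fixed 11 = 34.
Compare {H-γ, H-ε}: walking distance 20 + fixed 14 = 34.
Compare {H-β, H-γ}: walking distance 23 + fixed 13 = 36.
All other subsets cost ≥ 34. Minimum total cost: 32.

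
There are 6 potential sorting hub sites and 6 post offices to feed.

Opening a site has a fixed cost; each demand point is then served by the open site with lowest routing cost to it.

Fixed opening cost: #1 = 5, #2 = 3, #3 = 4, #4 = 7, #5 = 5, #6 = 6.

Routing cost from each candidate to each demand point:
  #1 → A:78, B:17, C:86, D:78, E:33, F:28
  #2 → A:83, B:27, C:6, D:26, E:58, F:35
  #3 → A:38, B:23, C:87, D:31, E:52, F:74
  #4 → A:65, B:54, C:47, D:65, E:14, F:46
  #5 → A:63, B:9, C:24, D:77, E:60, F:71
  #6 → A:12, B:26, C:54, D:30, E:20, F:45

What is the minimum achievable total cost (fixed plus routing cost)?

120

Open {#1, #2, #5, #6}: assign each demand point to its cheapest open site.
  A→#6 12, B→#5 9, C→#2 6, D→#2 26, E→#6 20, F→#1 28
  routing cost 101, fixed 19 → total 120.
Compare {#1, #2, #4, #5, #6}: routing cost 95 + fixed 26 = 121.
Compare {#2, #5, #6}: routing cost 108 + fixed 14 = 122.
Compare {#1, #2, #6}: routing cost 109 + fixed 14 = 123.
All other subsets cost ≥ 121. Minimum total cost: 120.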